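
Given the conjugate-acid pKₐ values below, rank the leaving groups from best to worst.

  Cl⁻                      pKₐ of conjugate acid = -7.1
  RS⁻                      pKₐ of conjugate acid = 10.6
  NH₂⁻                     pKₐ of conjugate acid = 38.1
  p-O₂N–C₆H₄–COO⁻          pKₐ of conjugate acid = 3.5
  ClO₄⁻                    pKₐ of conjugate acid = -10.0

ClO₄⁻ > Cl⁻ > p-O₂N–C₆H₄–COO⁻ > RS⁻ > NH₂⁻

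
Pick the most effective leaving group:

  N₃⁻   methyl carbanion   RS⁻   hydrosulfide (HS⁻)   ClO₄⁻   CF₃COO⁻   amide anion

The more stable X⁻ (or X) is on its own — i.e. the weaker a base it is — the better a leaving group it makes.
ClO₄⁻: pKₐ(HClO₄) ≈ -10
CF₃COO⁻: pKₐ(CF₃COOH) ≈ 0.2
N₃⁻: pKₐ(HN₃) ≈ 4.7
hydrosulfide (HS⁻): pKₐ(H₂S) ≈ 7
RS⁻: pKₐ(RSH (a thiol)) ≈ 10.5
amide anion: pKₐ(NH₃) ≈ 38
methyl carbanion: pKₐ(CH₄) ≈ 48

ClO₄⁻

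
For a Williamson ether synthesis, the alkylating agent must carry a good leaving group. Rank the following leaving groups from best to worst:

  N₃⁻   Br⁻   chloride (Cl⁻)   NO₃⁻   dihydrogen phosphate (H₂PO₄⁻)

Br⁻ > chloride (Cl⁻) > NO₃⁻ > dihydrogen phosphate (H₂PO₄⁻) > N₃⁻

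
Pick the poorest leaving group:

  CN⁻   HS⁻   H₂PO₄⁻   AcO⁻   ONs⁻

CN⁻

ONs⁻: pKₐ(p-O₂NC₆H₄SO₃H) ≈ -3.5
H₂PO₄⁻: pKₐ(H₃PO₄) ≈ 2.1
AcO⁻: pKₐ(CH₃COOH) ≈ 4.8
HS⁻: pKₐ(H₂S) ≈ 7
CN⁻: pKₐ(HCN) ≈ 9.2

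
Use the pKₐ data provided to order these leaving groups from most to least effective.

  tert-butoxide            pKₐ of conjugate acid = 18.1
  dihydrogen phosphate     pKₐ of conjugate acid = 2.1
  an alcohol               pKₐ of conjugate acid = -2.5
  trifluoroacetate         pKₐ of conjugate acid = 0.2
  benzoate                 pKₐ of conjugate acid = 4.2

an alcohol > trifluoroacetate > dihydrogen phosphate > benzoate > tert-butoxide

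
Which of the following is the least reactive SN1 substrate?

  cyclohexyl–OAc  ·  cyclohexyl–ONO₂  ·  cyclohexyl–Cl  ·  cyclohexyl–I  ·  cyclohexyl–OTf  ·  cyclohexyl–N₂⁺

cyclohexyl–OAc

The skeletons are identical, so relative rate is governed entirely by leaving-group ability.
The more stable X⁻ (or X) is on its own — i.e. the weaker a base it is — the better a leaving group it makes.
cyclohexyl–N₂⁺ loses N₂: no meaningful conjugate acid; N₂ departs as an exceptionally stable neutral molecule
cyclohexyl–OTf loses OTf⁻: pKₐ(CF₃SO₃H (triflic acid)) ≈ -14
cyclohexyl–I loses I⁻: pKₐ(HI) ≈ -10
cyclohexyl–Cl loses Cl⁻: pKₐ(HCl) ≈ -7
cyclohexyl–ONO₂ loses NO₃⁻: pKₐ(HNO₃) ≈ -1.3
cyclohexyl–OAc loses AcO⁻: pKₐ(CH₃COOH) ≈ 4.8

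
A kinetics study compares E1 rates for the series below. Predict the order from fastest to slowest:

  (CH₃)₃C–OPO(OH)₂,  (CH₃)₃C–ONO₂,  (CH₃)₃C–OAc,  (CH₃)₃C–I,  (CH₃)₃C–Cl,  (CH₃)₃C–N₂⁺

(CH₃)₃C–N₂⁺ > (CH₃)₃C–I > (CH₃)₃C–Cl > (CH₃)₃C–ONO₂ > (CH₃)₃C–OPO(OH)₂ > (CH₃)₃C–OAc

The skeletons are identical, so relative rate is governed entirely by leaving-group ability.
A good leaving group is a weak base: the lower the pKₐ of its conjugate acid, the more readily it departs.
(CH₃)₃C–N₂⁺ loses N₂: no meaningful conjugate acid; N₂ departs as an exceptionally stable neutral molecule
(CH₃)₃C–I loses I⁻: pKₐ(HI) ≈ -10
(CH₃)₃C–Cl loses Cl⁻: pKₐ(HCl) ≈ -7
(CH₃)₃C–ONO₂ loses NO₃⁻: pKₐ(HNO₃) ≈ -1.3
(CH₃)₃C–OPO(OH)₂ loses H₂PO₄⁻: pKₐ(H₃PO₄) ≈ 2.1
(CH₃)₃C–OAc loses AcO⁻: pKₐ(CH₃COOH) ≈ 4.8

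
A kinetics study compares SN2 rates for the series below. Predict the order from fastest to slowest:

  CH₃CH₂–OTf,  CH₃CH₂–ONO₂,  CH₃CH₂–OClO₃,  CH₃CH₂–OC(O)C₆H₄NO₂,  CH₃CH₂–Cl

CH₃CH₂–OTf > CH₃CH₂–OClO₃ > CH₃CH₂–Cl > CH₃CH₂–ONO₂ > CH₃CH₂–OC(O)C₆H₄NO₂

With the same alkyl group throughout, only the leaving group differentiates the rates.
Leaving-group ability tracks the stability of the departed species; conjugate-acid pKₐ is the usual yardstick (lower pKₐ → better LG).
CH₃CH₂–OTf loses OTf⁻: pKₐ(CF₃SO₃H (triflic acid)) ≈ -14
CH₃CH₂–OClO₃ loses ClO₄⁻: pKₐ(HClO₄) ≈ -10
CH₃CH₂–Cl loses Cl⁻: pKₐ(HCl) ≈ -7
CH₃CH₂–ONO₂ loses NO₃⁻: pKₐ(HNO₃) ≈ -1.3
CH₃CH₂–OC(O)C₆H₄NO₂ loses p-O₂N–C₆H₄–COO⁻: pKₐ(p-nitrobenzoic acid) ≈ 3.4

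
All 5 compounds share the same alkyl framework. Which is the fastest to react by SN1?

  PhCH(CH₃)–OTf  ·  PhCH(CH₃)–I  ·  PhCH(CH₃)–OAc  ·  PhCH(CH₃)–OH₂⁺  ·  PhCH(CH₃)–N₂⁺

PhCH(CH₃)–N₂⁺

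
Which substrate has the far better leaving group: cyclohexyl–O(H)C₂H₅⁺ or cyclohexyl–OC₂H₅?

cyclohexyl–O(H)C₂H₅⁺

From cyclohexyl–OC₂H₅ the departing group would be CH₃CH₂O⁻ (pKₐ(CH₃CH₂OH) ≈ 16). Strong base; alkoxides do not leave unassisted.
From cyclohexyl–O(H)C₂H₅⁺ the leaving group is R'OH (pKₐ(R'OH₂⁺) ≈ -2.4). Neutral; leaves from a protonated ether (an oxonium ion, R–O(H)R'⁺).
(In practice cyclohexyl–O(H)C₂H₅⁺ is made from cyclohexyl–OC₂H₅ by protonation with concentrated HBr, allowing neutral ethanol, rather than ethoxide, to depart.)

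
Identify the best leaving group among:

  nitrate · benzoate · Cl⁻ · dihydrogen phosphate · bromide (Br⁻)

bromide (Br⁻): pKₐ(HBr) ≈ -9
Cl⁻: pKₐ(HCl) ≈ -7
nitrate: pKₐ(HNO₃) ≈ -1.3
dihydrogen phosphate: pKₐ(H₃PO₄) ≈ 2.1
benzoate: pKₐ(C₆H₅COOH) ≈ 4.2

bromide (Br⁻)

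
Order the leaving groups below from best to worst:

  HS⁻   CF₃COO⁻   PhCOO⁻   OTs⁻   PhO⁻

OTs⁻: pKₐ(p-CH₃C₆H₄SO₃H (TsOH)) ≈ -2.8
CF₃COO⁻: pKₐ(CF₃COOH) ≈ 0.2
PhCOO⁻: pKₐ(C₆H₅COOH) ≈ 4.2
HS⁻: pKₐ(H₂S) ≈ 7
PhO⁻: pKₐ(C₆H₅OH (phenol)) ≈ 10

OTs⁻ > CF₃COO⁻ > PhCOO⁻ > HS⁻ > PhO⁻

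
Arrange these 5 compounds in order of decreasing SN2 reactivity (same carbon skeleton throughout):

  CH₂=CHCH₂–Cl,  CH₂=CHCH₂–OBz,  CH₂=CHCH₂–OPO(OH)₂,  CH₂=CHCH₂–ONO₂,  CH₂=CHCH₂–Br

CH₂=CHCH₂–Br > CH₂=CHCH₂–Cl > CH₂=CHCH₂–ONO₂ > CH₂=CHCH₂–OPO(OH)₂ > CH₂=CHCH₂–OBz

With the same alkyl group throughout, only the leaving group differentiates the rates.
The more stable X⁻ (or X) is on its own — i.e. the weaker a base it is — the better a leaving group it makes.
CH₂=CHCH₂–Br loses Br⁻: pKₐ(HBr) ≈ -9
CH₂=CHCH₂–Cl loses Cl⁻: pKₐ(HCl) ≈ -7
CH₂=CHCH₂–ONO₂ loses NO₃⁻: pKₐ(HNO₃) ≈ -1.3
CH₂=CHCH₂–OPO(OH)₂ loses H₂PO₄⁻: pKₐ(H₃PO₄) ≈ 2.1
CH₂=CHCH₂–OBz loses PhCOO⁻: pKₐ(C₆H₅COOH) ≈ 4.2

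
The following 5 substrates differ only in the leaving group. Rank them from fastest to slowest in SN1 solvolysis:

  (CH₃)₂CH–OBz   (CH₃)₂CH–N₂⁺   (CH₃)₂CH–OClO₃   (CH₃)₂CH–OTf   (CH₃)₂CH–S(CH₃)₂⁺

(CH₃)₂CH–N₂⁺ > (CH₃)₂CH–OTf > (CH₃)₂CH–OClO₃ > (CH₃)₂CH–S(CH₃)₂⁺ > (CH₃)₂CH–OBz

Same R in every case — rank the leaving groups.
Rank by basicity of the departing species: weakest base leaves most easily.
(CH₃)₂CH–N₂⁺ loses N₂: no meaningful conjugate acid; N₂ departs as an exceptionally stable neutral molecule
(CH₃)₂CH–OTf loses OTf⁻: pKₐ(CF₃SO₃H (triflic acid)) ≈ -14
(CH₃)₂CH–OClO₃ loses ClO₄⁻: pKₐ(HClO₄) ≈ -10
(CH₃)₂CH–S(CH₃)₂⁺ loses SR'₂: pKₐ(R'₂SH⁺) ≈ -7
(CH₃)₂CH–OBz loses PhCOO⁻: pKₐ(C₆H₅COOH) ≈ 4.2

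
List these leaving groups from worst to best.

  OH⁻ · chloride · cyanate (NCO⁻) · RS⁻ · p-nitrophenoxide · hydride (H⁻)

The more stable X⁻ (or X) is on its own — i.e. the weaker a base it is — the better a leaving group it makes.
chloride: pKₐ(HCl) ≈ -7 — moderately weak base
cyanate (NCO⁻): pKₐ(HOCN) ≈ 3.5 — resonance between N and O
p-nitrophenoxide: pKₐ(p-nitrophenol) ≈ 7.2
RS⁻: pKₐ(RSH (a thiol)) ≈ 10.5 — moderately basic; rarely leaves without activation
OH⁻: pKₐ(H₂O) ≈ 15.7 — strong base; essentially never leaves without prior activation
hydride (H⁻): pKₐ(H₂) ≈ 36 — extremely strong base; leaves only in special hydride-transfer contexts
The question asks for worst first, so the sequence is read in increasing leaving-group ability.

hydride (H⁻) < OH⁻ < RS⁻ < p-nitrophenoxide < cyanate (NCO⁻) < chloride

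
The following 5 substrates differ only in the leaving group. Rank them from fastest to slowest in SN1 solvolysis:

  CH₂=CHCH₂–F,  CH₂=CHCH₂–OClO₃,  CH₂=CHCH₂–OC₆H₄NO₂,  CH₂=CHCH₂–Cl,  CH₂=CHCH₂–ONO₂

Same R in every case — rank the leaving groups.
The more stable X⁻ (or X) is on its own — i.e. the weaker a base it is — the better a leaving group it makes.
CH₂=CHCH₂–OClO₃ loses ClO₄⁻: pKₐ(HClO₄) ≈ -10
CH₂=CHCH₂–Cl loses Cl⁻: pKₐ(HCl) ≈ -7
CH₂=CHCH₂–ONO₂ loses NO₃⁻: pKₐ(HNO₃) ≈ -1.3
CH₂=CHCH₂–F loses F⁻: pKₐ(HF) ≈ 3.2
CH₂=CHCH₂–OC₆H₄NO₂ loses p-O₂N–C₆H₄–O⁻: pKₐ(p-nitrophenol) ≈ 7.2

CH₂=CHCH₂–OClO₃ > CH₂=CHCH₂–Cl > CH₂=CHCH₂–ONO₂ > CH₂=CHCH₂–F > CH₂=CHCH₂–OC₆H₄NO₂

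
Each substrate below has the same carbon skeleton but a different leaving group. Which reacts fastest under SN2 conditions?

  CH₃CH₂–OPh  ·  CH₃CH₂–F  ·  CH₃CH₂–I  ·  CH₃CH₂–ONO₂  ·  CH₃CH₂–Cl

CH₃CH₂–I

Identical carbon frameworks mean the comparison reduces to leaving-group quality.
A good leaving group is a weak base: the lower the pKₐ of its conjugate acid, the more readily it departs.
CH₃CH₂–I loses I⁻: pKₐ(HI) ≈ -10
CH₃CH₂–Cl loses Cl⁻: pKₐ(HCl) ≈ -7
CH₃CH₂–ONO₂ loses NO₃⁻: pKₐ(HNO₃) ≈ -1.3
CH₃CH₂–F loses F⁻: pKₐ(HF) ≈ 3.2
CH₃CH₂–OPh loses PhO⁻: pKₐ(C₆H₅OH (phenol)) ≈ 10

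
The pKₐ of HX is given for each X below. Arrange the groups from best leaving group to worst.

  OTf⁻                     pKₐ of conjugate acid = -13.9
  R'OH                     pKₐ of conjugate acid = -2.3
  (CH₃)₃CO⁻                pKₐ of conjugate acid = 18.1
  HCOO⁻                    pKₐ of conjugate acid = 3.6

Lower conjugate-acid pKₐ ⇒ weaker base ⇒ better leaving group.
Sorting by the given values: OTf⁻ (-13.9), R'OH (-2.3), HCOO⁻ (3.6), (CH₃)₃CO⁻ (18.1).

OTf⁻ > R'OH > HCOO⁻ > (CH₃)₃CO⁻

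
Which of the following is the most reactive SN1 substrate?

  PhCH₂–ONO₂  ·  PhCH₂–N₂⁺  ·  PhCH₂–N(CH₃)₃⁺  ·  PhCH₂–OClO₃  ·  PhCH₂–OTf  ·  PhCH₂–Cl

PhCH₂–N₂⁺

Same R in every case — rank the leaving groups.
Rank by basicity of the departing species: weakest base leaves most easily.
PhCH₂–N₂⁺ loses N₂: no meaningful conjugate acid; N₂ departs as an exceptionally stable neutral molecule
PhCH₂–OTf loses OTf⁻: pKₐ(CF₃SO₃H (triflic acid)) ≈ -14
PhCH₂–OClO₃ loses ClO₄⁻: pKₐ(HClO₄) ≈ -10
PhCH₂–Cl loses Cl⁻: pKₐ(HCl) ≈ -7
PhCH₂–ONO₂ loses NO₃⁻: pKₐ(HNO₃) ≈ -1.3
PhCH₂–N(CH₃)₃⁺ loses NR'₃: pKₐ(R'₃NH⁺) ≈ 10.7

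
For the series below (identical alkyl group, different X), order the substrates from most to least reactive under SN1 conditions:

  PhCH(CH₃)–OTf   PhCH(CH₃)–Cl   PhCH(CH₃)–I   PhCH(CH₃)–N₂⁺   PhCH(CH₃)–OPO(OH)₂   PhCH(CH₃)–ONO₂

PhCH(CH₃)–N₂⁺ > PhCH(CH₃)–OTf > PhCH(CH₃)–I > PhCH(CH₃)–Cl > PhCH(CH₃)–ONO₂ > PhCH(CH₃)–OPO(OH)₂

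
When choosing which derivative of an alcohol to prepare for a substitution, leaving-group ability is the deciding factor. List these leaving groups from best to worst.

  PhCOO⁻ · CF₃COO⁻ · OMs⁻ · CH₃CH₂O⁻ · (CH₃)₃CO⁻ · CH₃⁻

OMs⁻: pKₐ(CH₃SO₃H (MsOH)) ≈ -1.9
CF₃COO⁻: pKₐ(CF₃COOH) ≈ 0.2 — strongly electron-withdrawing CF₃ stabilises the carboxylate
PhCOO⁻: pKₐ(C₆H₅COOH) ≈ 4.2 — aryl carboxylate
CH₃CH₂O⁻: pKₐ(CH₃CH₂OH) ≈ 16
(CH₃)₃CO⁻: pKₐ(t-BuOH) ≈ 18
CH₃⁻: pKₐ(CH₄) ≈ 48 — unstabilised carbanion; the worst conceivable leaving group

OMs⁻ > CF₃COO⁻ > PhCOO⁻ > CH₃CH₂O⁻ > (CH₃)₃CO⁻ > CH₃⁻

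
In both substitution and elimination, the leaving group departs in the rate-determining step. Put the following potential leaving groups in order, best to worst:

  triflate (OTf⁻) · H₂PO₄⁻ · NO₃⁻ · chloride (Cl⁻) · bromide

triflate (OTf⁻): pKₐ(CF₃SO₃H (triflic acid)) ≈ -14
bromide: pKₐ(HBr) ≈ -9
chloride (Cl⁻): pKₐ(HCl) ≈ -7
NO₃⁻: pKₐ(HNO₃) ≈ -1.3
H₂PO₄⁻: pKₐ(H₃PO₄) ≈ 2.1

triflate (OTf⁻) > bromide > chloride (Cl⁻) > NO₃⁻ > H₂PO₄⁻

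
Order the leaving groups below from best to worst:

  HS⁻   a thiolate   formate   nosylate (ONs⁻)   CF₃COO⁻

nosylate (ONs⁻): pKₐ(p-O₂NC₆H₄SO₃H) ≈ -3.5
CF₃COO⁻: pKₐ(CF₃COOH) ≈ 0.2
formate: pKₐ(HCOOH) ≈ 3.8
HS⁻: pKₐ(H₂S) ≈ 7
a thiolate: pKₐ(RSH (a thiol)) ≈ 10.5

nosylate (ONs⁻) > CF₃COO⁻ > formate > HS⁻ > a thiolate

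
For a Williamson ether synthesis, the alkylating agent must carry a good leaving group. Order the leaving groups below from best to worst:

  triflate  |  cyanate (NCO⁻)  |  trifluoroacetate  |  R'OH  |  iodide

triflate: pKₐ(CF₃SO₃H (triflic acid)) ≈ -14 — charge spread over three oxygens and a CF₃ group; the premier leaving group in synthesis
iodide: pKₐ(HI) ≈ -10 — large, highly polarisable; very weak base
R'OH: pKₐ(R'OH₂⁺) ≈ -2.4 — neutral; leaves from a protonated ether (an oxonium ion, R–O(H)R'⁺)
trifluoroacetate: pKₐ(CF₃COOH) ≈ 0.2
cyanate (NCO⁻): pKₐ(HOCN) ≈ 3.5 — resonance between N and O

triflate > iodide > R'OH > trifluoroacetate > cyanate (NCO⁻)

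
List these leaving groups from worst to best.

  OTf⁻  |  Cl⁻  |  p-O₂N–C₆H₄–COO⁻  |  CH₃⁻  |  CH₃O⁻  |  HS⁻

A good leaving group is a weak base: the lower the pKₐ of its conjugate acid, the more readily it departs.
OTf⁻: pKₐ(CF₃SO₃H (triflic acid)) ≈ -14 — charge spread over three oxygens and a CF₃ group; the premier leaving group in synthesis
Cl⁻: pKₐ(HCl) ≈ -7 — moderately weak base
p-O₂N–C₆H₄–COO⁻: pKₐ(p-nitrobenzoic acid) ≈ 3.4
HS⁻: pKₐ(H₂S) ≈ 7
CH₃O⁻: pKₐ(CH₃OH) ≈ 15.5 — strong base; alkoxides do not leave unassisted
CH₃⁻: pKₐ(CH₄) ≈ 48 — unstabilised carbanion; the worst conceivable leaving group
Listed from poorest to best leaving group as asked.

CH₃⁻ < CH₃O⁻ < HS⁻ < p-O₂N–C₆H₄–COO⁻ < Cl⁻ < OTf⁻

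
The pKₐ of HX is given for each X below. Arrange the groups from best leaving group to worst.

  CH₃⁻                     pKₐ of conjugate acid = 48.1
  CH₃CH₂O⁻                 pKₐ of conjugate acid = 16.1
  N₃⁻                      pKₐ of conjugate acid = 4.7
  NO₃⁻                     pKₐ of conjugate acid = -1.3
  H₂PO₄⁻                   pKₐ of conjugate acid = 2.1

Lower conjugate-acid pKₐ ⇒ weaker base ⇒ better leaving group.
Sorting by the given values: NO₃⁻ (-1.3), H₂PO₄⁻ (2.1), N₃⁻ (4.7), CH₃CH₂O⁻ (16.1), CH₃⁻ (48.1).

NO₃⁻ > H₂PO₄⁻ > N₃⁻ > CH₃CH₂O⁻ > CH₃⁻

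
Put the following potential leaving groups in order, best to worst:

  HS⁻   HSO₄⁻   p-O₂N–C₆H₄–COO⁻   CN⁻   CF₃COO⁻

HSO₄⁻ > CF₃COO⁻ > p-O₂N–C₆H₄–COO⁻ > HS⁻ > CN⁻

Rank by basicity of the departing species: weakest base leaves most easily.
HSO₄⁻: pKₐ(H₂SO₄) ≈ -3
CF₃COO⁻: pKₐ(CF₃COOH) ≈ 0.2
p-O₂N–C₆H₄–COO⁻: pKₐ(p-nitrobenzoic acid) ≈ 3.4 — electron-withdrawing nitro group stabilises the carboxylate
HS⁻: pKₐ(H₂S) ≈ 7 — larger and more polarisable than the oxygen analogue
CN⁻: pKₐ(HCN) ≈ 9.2 — sp carbon stabilises the charge somewhat, but still a poor LG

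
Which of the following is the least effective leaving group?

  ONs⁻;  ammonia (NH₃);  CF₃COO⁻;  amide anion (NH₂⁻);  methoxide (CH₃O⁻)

A good leaving group is a weak base: the lower the pKₐ of its conjugate acid, the more readily it departs.
ONs⁻: pKₐ(p-O₂NC₆H₄SO₃H) ≈ -3.5
CF₃COO⁻: pKₐ(CF₃COOH) ≈ 0.2
ammonia (NH₃): pKₐ(NH₄⁺) ≈ 9.2
methoxide (CH₃O⁻): pKₐ(CH₃OH) ≈ 15.5
amide anion (NH₂⁻): pKₐ(NH₃) ≈ 38

amide anion (NH₂⁻)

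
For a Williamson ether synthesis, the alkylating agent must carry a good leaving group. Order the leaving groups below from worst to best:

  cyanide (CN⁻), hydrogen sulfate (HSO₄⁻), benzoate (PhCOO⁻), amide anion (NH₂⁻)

amide anion (NH₂⁻) < cyanide (CN⁻) < benzoate (PhCOO⁻) < hydrogen sulfate (HSO₄⁻)

The more stable X⁻ (or X) is on its own — i.e. the weaker a base it is — the better a leaving group it makes.
hydrogen sulfate (HSO₄⁻): pKₐ(H₂SO₄) ≈ -3
benzoate (PhCOO⁻): pKₐ(C₆H₅COOH) ≈ 4.2
cyanide (CN⁻): pKₐ(HCN) ≈ 9.2
amide anion (NH₂⁻): pKₐ(NH₃) ≈ 38 — extremely strong base; never a leaving group
Listed from poorest to best leaving group as asked.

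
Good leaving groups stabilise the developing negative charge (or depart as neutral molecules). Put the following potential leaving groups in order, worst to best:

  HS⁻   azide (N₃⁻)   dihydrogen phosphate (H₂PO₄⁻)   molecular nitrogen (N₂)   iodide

HS⁻ < azide (N₃⁻) < dihydrogen phosphate (H₂PO₄⁻) < iodide < molecular nitrogen (N₂)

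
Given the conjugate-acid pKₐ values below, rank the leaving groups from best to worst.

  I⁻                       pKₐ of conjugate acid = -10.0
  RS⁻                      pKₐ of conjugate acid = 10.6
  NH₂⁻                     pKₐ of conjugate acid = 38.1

Lower conjugate-acid pKₐ ⇒ weaker base ⇒ better leaving group.
Sorting by the given values: I⁻ (-10.0), RS⁻ (10.6), NH₂⁻ (38.1).

I⁻ > RS⁻ > NH₂⁻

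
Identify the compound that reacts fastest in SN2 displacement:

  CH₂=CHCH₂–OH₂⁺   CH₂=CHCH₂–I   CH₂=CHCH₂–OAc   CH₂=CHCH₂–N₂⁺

CH₂=CHCH₂–N₂⁺

The skeletons are identical, so relative rate is governed entirely by leaving-group ability.
Leaving-group ability tracks the stability of the departed species; conjugate-acid pKₐ is the usual yardstick (lower pKₐ → better LG).
CH₂=CHCH₂–N₂⁺ loses N₂: no meaningful conjugate acid; N₂ departs as an exceptionally stable neutral molecule
CH₂=CHCH₂–I loses I⁻: pKₐ(HI) ≈ -10
CH₂=CHCH₂–OH₂⁺ loses H₂O: pKₐ(H₃O⁺) ≈ -1.7
CH₂=CHCH₂–OAc loses AcO⁻: pKₐ(CH₃COOH) ≈ 4.8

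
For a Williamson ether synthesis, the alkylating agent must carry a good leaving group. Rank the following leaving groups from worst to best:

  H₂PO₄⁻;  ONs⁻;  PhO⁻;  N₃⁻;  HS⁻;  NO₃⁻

ONs⁻: pKₐ(p-O₂NC₆H₄SO₃H) ≈ -3.5
NO₃⁻: pKₐ(HNO₃) ≈ -1.3
H₂PO₄⁻: pKₐ(H₃PO₄) ≈ 2.1
N₃⁻: pKₐ(HN₃) ≈ 4.7
HS⁻: pKₐ(H₂S) ≈ 7
PhO⁻: pKₐ(C₆H₅OH (phenol)) ≈ 10
Listed from poorest to best leaving group as asked.

PhO⁻ < HS⁻ < N₃⁻ < H₂PO₄⁻ < NO₃⁻ < ONs⁻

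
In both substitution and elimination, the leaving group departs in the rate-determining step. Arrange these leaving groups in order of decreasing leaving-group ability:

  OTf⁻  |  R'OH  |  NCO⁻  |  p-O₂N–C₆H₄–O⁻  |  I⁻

The more stable X⁻ (or X) is on its own — i.e. the weaker a base it is — the better a leaving group it makes.
OTf⁻: pKₐ(CF₃SO₃H (triflic acid)) ≈ -14 — charge spread over three oxygens and a CF₃ group; the premier leaving group in synthesis
I⁻: pKₐ(HI) ≈ -10 — large, highly polarisable; very weak base
R'OH: pKₐ(R'OH₂⁺) ≈ -2.4
NCO⁻: pKₐ(HOCN) ≈ 3.5 — resonance between N and O
p-O₂N–C₆H₄–O⁻: pKₐ(p-nitrophenol) ≈ 7.2

OTf⁻ > I⁻ > R'OH > NCO⁻ > p-O₂N–C₆H₄–O⁻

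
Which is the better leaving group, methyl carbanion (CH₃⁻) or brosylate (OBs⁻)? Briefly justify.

brosylate (OBs⁻) is the better leaving group.
pKₐ(p-BrC₆H₄SO₃H) ≈ -2.8 versus pKₐ(CH₄) ≈ 48: brosylate (OBs⁻) is the much weaker base.
Arenesulfonate with a p-bromo substituent.

brosylate (OBs⁻)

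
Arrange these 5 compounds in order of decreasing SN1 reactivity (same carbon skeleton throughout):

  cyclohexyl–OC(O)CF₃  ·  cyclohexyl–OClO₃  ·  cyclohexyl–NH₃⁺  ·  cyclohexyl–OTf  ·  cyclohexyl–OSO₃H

cyclohexyl–OTf > cyclohexyl–OClO₃ > cyclohexyl–OSO₃H > cyclohexyl–OC(O)CF₃ > cyclohexyl–NH₃⁺

Same R in every case — rank the leaving groups.
Rank by basicity of the departing species: weakest base leaves most easily.
cyclohexyl–OTf loses OTf⁻: pKₐ(CF₃SO₃H (triflic acid)) ≈ -14
cyclohexyl–OClO₃ loses ClO₄⁻: pKₐ(HClO₄) ≈ -10
cyclohexyl–OSO₃H loses HSO₄⁻: pKₐ(H₂SO₄) ≈ -3
cyclohexyl–OC(O)CF₃ loses CF₃COO⁻: pKₐ(CF₃COOH) ≈ 0.2
cyclohexyl–NH₃⁺ loses NH₃: pKₐ(NH₄⁺) ≈ 9.2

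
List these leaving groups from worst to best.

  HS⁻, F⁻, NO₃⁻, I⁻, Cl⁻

HS⁻ < F⁻ < NO₃⁻ < Cl⁻ < I⁻

The more stable X⁻ (or X) is on its own — i.e. the weaker a base it is — the better a leaving group it makes.
I⁻: pKₐ(HI) ≈ -10 — large, highly polarisable; very weak base
Cl⁻: pKₐ(HCl) ≈ -7 — moderately weak base
NO₃⁻: pKₐ(HNO₃) ≈ -1.3
F⁻: pKₐ(HF) ≈ 3.2 — small and strongly basic; the poor halide leaving group
HS⁻: pKₐ(H₂S) ≈ 7 — larger and more polarisable than the oxygen analogue
Reversing gives the worst-to-best order requested.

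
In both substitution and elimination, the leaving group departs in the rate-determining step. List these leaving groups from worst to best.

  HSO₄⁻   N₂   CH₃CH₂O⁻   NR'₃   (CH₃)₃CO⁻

(CH₃)₃CO⁻ < CH₃CH₂O⁻ < NR'₃ < HSO₄⁻ < N₂

Leaving-group ability tracks the stability of the departed species; conjugate-acid pKₐ is the usual yardstick (lower pKₐ → better LG).
N₂: no meaningful conjugate acid; N₂ departs as an exceptionally stable neutral molecule
HSO₄⁻: pKₐ(H₂SO₄) ≈ -3 — conjugate base of a strong mineral acid
NR'₃: pKₐ(R'₃NH⁺) ≈ 10.7
CH₃CH₂O⁻: pKₐ(CH₃CH₂OH) ≈ 16 — strong base; alkoxides do not leave unassisted
(CH₃)₃CO⁻: pKₐ(t-BuOH) ≈ 18 — bulky, strongly basic alkoxide
The question asks for worst first, so the sequence is read in increasing leaving-group ability.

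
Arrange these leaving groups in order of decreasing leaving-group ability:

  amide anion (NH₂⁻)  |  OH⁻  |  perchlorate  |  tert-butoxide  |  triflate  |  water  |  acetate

triflate > perchlorate > water > acetate > OH⁻ > tert-butoxide > amide anion (NH₂⁻)

Leaving-group ability tracks the stability of the departed species; conjugate-acid pKₐ is the usual yardstick (lower pKₐ → better LG).
triflate: pKₐ(CF₃SO₃H (triflic acid)) ≈ -14
perchlorate: pKₐ(HClO₄) ≈ -10
water: pKₐ(H₃O⁺) ≈ -1.7
acetate: pKₐ(CH₃COOH) ≈ 4.8
OH⁻: pKₐ(H₂O) ≈ 15.7
tert-butoxide: pKₐ(t-BuOH) ≈ 18
amide anion (NH₂⁻): pKₐ(NH₃) ≈ 38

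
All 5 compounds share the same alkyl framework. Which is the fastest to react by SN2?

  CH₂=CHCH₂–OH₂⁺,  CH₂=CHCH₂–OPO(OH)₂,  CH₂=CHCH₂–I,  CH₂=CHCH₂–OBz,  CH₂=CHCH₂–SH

With the same alkyl group throughout, only the leaving group differentiates the rates.
A good leaving group is a weak base: the lower the pKₐ of its conjugate acid, the more readily it departs.
CH₂=CHCH₂–I loses I⁻: pKₐ(HI) ≈ -10
CH₂=CHCH₂–OH₂⁺ loses H₂O: pKₐ(H₃O⁺) ≈ -1.7
CH₂=CHCH₂–OPO(OH)₂ loses H₂PO₄⁻: pKₐ(H₃PO₄) ≈ 2.1
CH₂=CHCH₂–OBz loses PhCOO⁻: pKₐ(C₆H₅COOH) ≈ 4.2
CH₂=CHCH₂–SH loses HS⁻: pKₐ(H₂S) ≈ 7

CH₂=CHCH₂–I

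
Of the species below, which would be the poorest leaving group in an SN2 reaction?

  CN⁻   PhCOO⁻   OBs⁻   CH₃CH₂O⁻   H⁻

Leaving-group ability tracks the stability of the departed species; conjugate-acid pKₐ is the usual yardstick (lower pKₐ → better LG).
OBs⁻: pKₐ(p-BrC₆H₄SO₃H) ≈ -2.8
PhCOO⁻: pKₐ(C₆H₅COOH) ≈ 4.2
CN⁻: pKₐ(HCN) ≈ 9.2
CH₃CH₂O⁻: pKₐ(CH₃CH₂OH) ≈ 16
H⁻: pKₐ(H₂) ≈ 36

H⁻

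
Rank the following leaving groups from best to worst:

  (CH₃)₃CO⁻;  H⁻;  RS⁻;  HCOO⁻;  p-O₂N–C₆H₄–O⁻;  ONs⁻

ONs⁻: pKₐ(p-O₂NC₆H₄SO₃H) ≈ -3.5
HCOO⁻: pKₐ(HCOOH) ≈ 3.8
p-O₂N–C₆H₄–O⁻: pKₐ(p-nitrophenol) ≈ 7.2
RS⁻: pKₐ(RSH (a thiol)) ≈ 10.5
(CH₃)₃CO⁻: pKₐ(t-BuOH) ≈ 18
H⁻: pKₐ(H₂) ≈ 36

ONs⁻ > HCOO⁻ > p-O₂N–C₆H₄–O⁻ > RS⁻ > (CH₃)₃CO⁻ > H⁻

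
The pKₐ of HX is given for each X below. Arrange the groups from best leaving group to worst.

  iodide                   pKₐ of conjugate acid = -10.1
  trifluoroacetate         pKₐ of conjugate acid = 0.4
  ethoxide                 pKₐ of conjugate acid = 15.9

iodide > trifluoroacetate > ethoxide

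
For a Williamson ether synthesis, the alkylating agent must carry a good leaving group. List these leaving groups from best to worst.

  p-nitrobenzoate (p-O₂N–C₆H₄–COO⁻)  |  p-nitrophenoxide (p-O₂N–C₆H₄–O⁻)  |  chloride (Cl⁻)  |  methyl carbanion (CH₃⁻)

chloride (Cl⁻) > p-nitrobenzoate (p-O₂N–C₆H₄–COO⁻) > p-nitrophenoxide (p-O₂N–C₆H₄–O⁻) > methyl carbanion (CH₃⁻)

The more stable X⁻ (or X) is on its own — i.e. the weaker a base it is — the better a leaving group it makes.
chloride (Cl⁻): pKₐ(HCl) ≈ -7 — moderately weak base
p-nitrobenzoate (p-O₂N–C₆H₄–COO⁻): pKₐ(p-nitrobenzoic acid) ≈ 3.4 — electron-withdrawing nitro group stabilises the carboxylate
p-nitrophenoxide (p-O₂N–C₆H₄–O⁻): pKₐ(p-nitrophenol) ≈ 7.2
methyl carbanion (CH₃⁻): pKₐ(CH₄) ≈ 48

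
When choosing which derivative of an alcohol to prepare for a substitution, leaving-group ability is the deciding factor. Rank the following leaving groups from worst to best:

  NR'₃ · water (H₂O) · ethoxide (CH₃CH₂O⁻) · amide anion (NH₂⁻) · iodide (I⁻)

Leaving-group ability tracks the stability of the departed species; conjugate-acid pKₐ is the usual yardstick (lower pKₐ → better LG).
iodide (I⁻): pKₐ(HI) ≈ -10
water (H₂O): pKₐ(H₃O⁺) ≈ -1.7
NR'₃: pKₐ(R'₃NH⁺) ≈ 10.7
ethoxide (CH₃CH₂O⁻): pKₐ(CH₃CH₂OH) ≈ 16
amide anion (NH₂⁻): pKₐ(NH₃) ≈ 38 — extremely strong base; never a leaving group
The question asks for worst first, so the sequence is read in increasing leaving-group ability.

amide anion (NH₂⁻) < ethoxide (CH₃CH₂O⁻) < NR'₃ < water (H₂O) < iodide (I⁻)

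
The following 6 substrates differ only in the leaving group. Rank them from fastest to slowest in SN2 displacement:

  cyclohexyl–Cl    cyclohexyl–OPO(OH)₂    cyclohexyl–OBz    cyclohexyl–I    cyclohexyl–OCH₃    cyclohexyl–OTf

The skeletons are identical, so relative rate is governed entirely by leaving-group ability.
The more stable X⁻ (or X) is on its own — i.e. the weaker a base it is — the better a leaving group it makes.
cyclohexyl–OTf loses OTf⁻: pKₐ(CF₃SO₃H (triflic acid)) ≈ -14
cyclohexyl–I loses I⁻: pKₐ(HI) ≈ -10
cyclohexyl–Cl loses Cl⁻: pKₐ(HCl) ≈ -7
cyclohexyl–OPO(OH)₂ loses H₂PO₄⁻: pKₐ(H₃PO₄) ≈ 2.1
cyclohexyl–OBz loses PhCOO⁻: pKₐ(C₆H₅COOH) ≈ 4.2
cyclohexyl–OCH₃ loses CH₃O⁻: pKₐ(CH₃OH) ≈ 15.5

cyclohexyl–OTf > cyclohexyl–I > cyclohexyl–Cl > cyclohexyl–OPO(OH)₂ > cyclohexyl–OBz > cyclohexyl–OCH₃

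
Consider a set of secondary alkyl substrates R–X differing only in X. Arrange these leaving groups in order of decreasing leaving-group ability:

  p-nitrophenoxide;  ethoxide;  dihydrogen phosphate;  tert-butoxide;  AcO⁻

dihydrogen phosphate > AcO⁻ > p-nitrophenoxide > ethoxide > tert-butoxide

Rank by basicity of the departing species: weakest base leaves most easily.
dihydrogen phosphate: pKₐ(H₃PO₄) ≈ 2.1 — moderate base; biological leaving group after further activation
AcO⁻: pKₐ(CH₃COOH) ≈ 4.8 — resonance-stabilised but still a weak base
p-nitrophenoxide: pKₐ(p-nitrophenol) ≈ 7.2
ethoxide: pKₐ(CH₃CH₂OH) ≈ 16
tert-butoxide: pKₐ(t-BuOH) ≈ 18 — bulky, strongly basic alkoxide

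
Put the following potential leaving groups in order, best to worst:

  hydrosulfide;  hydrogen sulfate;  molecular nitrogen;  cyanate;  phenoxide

Leaving-group ability tracks the stability of the departed species; conjugate-acid pKₐ is the usual yardstick (lower pKₐ → better LG).
molecular nitrogen: no meaningful conjugate acid; N₂ departs as an exceptionally stable neutral molecule
hydrogen sulfate: pKₐ(H₂SO₄) ≈ -3 — conjugate base of a strong mineral acid
cyanate: pKₐ(HOCN) ≈ 3.5 — resonance between N and O
hydrosulfide: pKₐ(H₂S) ≈ 7
phenoxide: pKₐ(C₆H₅OH (phenol)) ≈ 10

molecular nitrogen > hydrogen sulfate > cyanate > hydrosulfide > phenoxide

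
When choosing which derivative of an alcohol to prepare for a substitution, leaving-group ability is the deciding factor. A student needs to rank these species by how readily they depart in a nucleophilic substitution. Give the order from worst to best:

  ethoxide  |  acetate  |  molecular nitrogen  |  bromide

ethoxide < acetate < bromide < molecular nitrogen

A good leaving group is a weak base: the lower the pKₐ of its conjugate acid, the more readily it departs.
molecular nitrogen: no meaningful conjugate acid; N₂ departs as an exceptionally stable neutral molecule
bromide: pKₐ(HBr) ≈ -9
acetate: pKₐ(CH₃COOH) ≈ 4.8 — resonance-stabilised but still a weak base
ethoxide: pKₐ(CH₃CH₂OH) ≈ 16
Listed from poorest to best leaving group as asked.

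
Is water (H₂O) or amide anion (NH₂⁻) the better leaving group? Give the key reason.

water (H₂O)

water (H₂O) is the better leaving group.
pKₐ(H₃O⁺) ≈ -1.7 versus pKₐ(NH₃) ≈ 38: water (H₂O) is the much weaker base.
Neutral; leaves from a protonated alcohol (R–OH₂⁺).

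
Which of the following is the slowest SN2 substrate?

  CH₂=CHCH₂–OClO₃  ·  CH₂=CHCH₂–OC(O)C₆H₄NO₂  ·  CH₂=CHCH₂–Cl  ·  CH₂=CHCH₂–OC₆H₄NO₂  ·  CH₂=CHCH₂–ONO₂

Identical carbon frameworks mean the comparison reduces to leaving-group quality.
Rank by basicity of the departing species: weakest base leaves most easily.
CH₂=CHCH₂–OClO₃ loses ClO₄⁻: pKₐ(HClO₄) ≈ -10
CH₂=CHCH₂–Cl loses Cl⁻: pKₐ(HCl) ≈ -7
CH₂=CHCH₂–ONO₂ loses NO₃⁻: pKₐ(HNO₃) ≈ -1.3
CH₂=CHCH₂–OC(O)C₆H₄NO₂ loses p-O₂N–C₆H₄–COO⁻: pKₐ(p-nitrobenzoic acid) ≈ 3.4
CH₂=CHCH₂–OC₆H₄NO₂ loses p-O₂N–C₆H₄–O⁻: pKₐ(p-nitrophenol) ≈ 7.2

CH₂=CHCH₂–OC₆H₄NO₂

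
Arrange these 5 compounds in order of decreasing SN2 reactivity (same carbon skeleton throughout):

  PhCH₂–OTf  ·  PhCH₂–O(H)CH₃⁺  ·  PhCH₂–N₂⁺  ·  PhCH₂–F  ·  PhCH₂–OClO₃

The skeletons are identical, so relative rate is governed entirely by leaving-group ability.
The more stable X⁻ (or X) is on its own — i.e. the weaker a base it is — the better a leaving group it makes.
PhCH₂–N₂⁺ loses N₂: no meaningful conjugate acid; N₂ departs as an exceptionally stable neutral molecule
PhCH₂–OTf loses OTf⁻: pKₐ(CF₃SO₃H (triflic acid)) ≈ -14
PhCH₂–OClO₃ loses ClO₄⁻: pKₐ(HClO₄) ≈ -10
PhCH₂–O(H)CH₃⁺ loses R'OH: pKₐ(R'OH₂⁺) ≈ -2.4
PhCH₂–F loses F⁻: pKₐ(HF) ≈ 3.2

PhCH₂–N₂⁺ > PhCH₂–OTf > PhCH₂–OClO₃ > PhCH₂–O(H)CH₃⁺ > PhCH₂–F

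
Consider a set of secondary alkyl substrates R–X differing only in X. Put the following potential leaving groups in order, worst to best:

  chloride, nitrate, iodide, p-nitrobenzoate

p-nitrobenzoate < nitrate < chloride < iodide

iodide: pKₐ(HI) ≈ -10 — large, highly polarisable; very weak base
chloride: pKₐ(HCl) ≈ -7 — moderately weak base
nitrate: pKₐ(HNO₃) ≈ -1.3 — resonance-delocalised over three oxygens
p-nitrobenzoate: pKₐ(p-nitrobenzoic acid) ≈ 3.4 — electron-withdrawing nitro group stabilises the carboxylate
The question asks for worst first, so the sequence is read in increasing leaving-group ability.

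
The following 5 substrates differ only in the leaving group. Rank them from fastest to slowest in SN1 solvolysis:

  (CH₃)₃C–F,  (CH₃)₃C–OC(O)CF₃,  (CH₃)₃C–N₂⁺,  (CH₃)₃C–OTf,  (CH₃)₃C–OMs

(CH₃)₃C–N₂⁺ > (CH₃)₃C–OTf > (CH₃)₃C–OMs > (CH₃)₃C–OC(O)CF₃ > (CH₃)₃C–F

Same R in every case — rank the leaving groups.
Leaving-group ability tracks the stability of the departed species; conjugate-acid pKₐ is the usual yardstick (lower pKₐ → better LG).
(CH₃)₃C–N₂⁺ loses N₂: no meaningful conjugate acid; N₂ departs as an exceptionally stable neutral molecule
(CH₃)₃C–OTf loses OTf⁻: pKₐ(CF₃SO₃H (triflic acid)) ≈ -14
(CH₃)₃C–OMs loses OMs⁻: pKₐ(CH₃SO₃H (MsOH)) ≈ -1.9
(CH₃)₃C–OC(O)CF₃ loses CF₃COO⁻: pKₐ(CF₃COOH) ≈ 0.2
(CH₃)₃C–F loses F⁻: pKₐ(HF) ≈ 3.2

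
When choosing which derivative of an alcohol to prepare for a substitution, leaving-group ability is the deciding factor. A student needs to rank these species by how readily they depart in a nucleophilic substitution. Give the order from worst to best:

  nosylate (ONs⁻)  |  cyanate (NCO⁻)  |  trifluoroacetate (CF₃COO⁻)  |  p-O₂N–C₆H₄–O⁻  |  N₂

p-O₂N–C₆H₄–O⁻ < cyanate (NCO⁻) < trifluoroacetate (CF₃COO⁻) < nosylate (ONs⁻) < N₂

Rank by basicity of the departing species: weakest base leaves most easily.
N₂: no meaningful conjugate acid; N₂ departs as an exceptionally stable neutral molecule
nosylate (ONs⁻): pKₐ(p-O₂NC₆H₄SO₃H) ≈ -3.5
trifluoroacetate (CF₃COO⁻): pKₐ(CF₃COOH) ≈ 0.2
cyanate (NCO⁻): pKₐ(HOCN) ≈ 3.5
p-O₂N–C₆H₄–O⁻: pKₐ(p-nitrophenol) ≈ 7.2
Listed from poorest to best leaving group as asked.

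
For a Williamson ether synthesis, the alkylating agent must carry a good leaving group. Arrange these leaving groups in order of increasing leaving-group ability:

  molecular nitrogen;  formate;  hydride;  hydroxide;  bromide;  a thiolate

hydride < hydroxide < a thiolate < formate < bromide < molecular nitrogen

molecular nitrogen: no meaningful conjugate acid; N₂ departs as an exceptionally stable neutral molecule
bromide: pKₐ(HBr) ≈ -9 — weak base; good leaving group
formate: pKₐ(HCOOH) ≈ 3.8
a thiolate: pKₐ(RSH (a thiol)) ≈ 10.5 — moderately basic; rarely leaves without activation
hydroxide: pKₐ(H₂O) ≈ 15.7 — strong base; essentially never leaves without prior activation
hydride: pKₐ(H₂) ≈ 36 — extremely strong base; leaves only in special hydride-transfer contexts
Listed from poorest to best leaving group as asked.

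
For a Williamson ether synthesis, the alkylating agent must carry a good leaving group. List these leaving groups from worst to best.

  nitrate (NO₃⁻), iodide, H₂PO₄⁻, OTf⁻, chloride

OTf⁻: pKₐ(CF₃SO₃H (triflic acid)) ≈ -14
iodide: pKₐ(HI) ≈ -10
chloride: pKₐ(HCl) ≈ -7
nitrate (NO₃⁻): pKₐ(HNO₃) ≈ -1.3
H₂PO₄⁻: pKₐ(H₃PO₄) ≈ 2.1
The question asks for worst first, so the sequence is read in increasing leaving-group ability.

H₂PO₄⁻ < nitrate (NO₃⁻) < chloride < iodide < OTf⁻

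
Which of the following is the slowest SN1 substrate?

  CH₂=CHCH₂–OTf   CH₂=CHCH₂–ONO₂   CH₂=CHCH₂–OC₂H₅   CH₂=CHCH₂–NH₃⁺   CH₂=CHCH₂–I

CH₂=CHCH₂–OC₂H₅

The skeletons are identical, so relative rate is governed entirely by leaving-group ability.
A good leaving group is a weak base: the lower the pKₐ of its conjugate acid, the more readily it departs.
CH₂=CHCH₂–OTf loses OTf⁻: pKₐ(CF₃SO₃H (triflic acid)) ≈ -14
CH₂=CHCH₂–I loses I⁻: pKₐ(HI) ≈ -10
CH₂=CHCH₂–ONO₂ loses NO₃⁻: pKₐ(HNO₃) ≈ -1.3
CH₂=CHCH₂–NH₃⁺ loses NH₃: pKₐ(NH₄⁺) ≈ 9.2
CH₂=CHCH₂–OC₂H₅ loses CH₃CH₂O⁻: pKₐ(CH₃CH₂OH) ≈ 16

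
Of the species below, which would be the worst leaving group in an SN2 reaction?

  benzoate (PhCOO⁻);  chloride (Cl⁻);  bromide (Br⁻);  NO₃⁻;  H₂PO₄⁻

benzoate (PhCOO⁻)

The more stable X⁻ (or X) is on its own — i.e. the weaker a base it is — the better a leaving group it makes.
bromide (Br⁻): pKₐ(HBr) ≈ -9
chloride (Cl⁻): pKₐ(HCl) ≈ -7
NO₃⁻: pKₐ(HNO₃) ≈ -1.3
H₂PO₄⁻: pKₐ(H₃PO₄) ≈ 2.1
benzoate (PhCOO⁻): pKₐ(C₆H₅COOH) ≈ 4.2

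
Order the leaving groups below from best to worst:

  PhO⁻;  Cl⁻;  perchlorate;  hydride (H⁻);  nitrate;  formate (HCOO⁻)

perchlorate > Cl⁻ > nitrate > formate (HCOO⁻) > PhO⁻ > hydride (H⁻)

Leaving-group ability tracks the stability of the departed species; conjugate-acid pKₐ is the usual yardstick (lower pKₐ → better LG).
perchlorate: pKₐ(HClO₄) ≈ -10 — extremely weak base; rarely used for safety reasons
Cl⁻: pKₐ(HCl) ≈ -7 — moderately weak base
nitrate: pKₐ(HNO₃) ≈ -1.3 — resonance-delocalised over three oxygens
formate (HCOO⁻): pKₐ(HCOOH) ≈ 3.8
PhO⁻: pKₐ(C₆H₅OH (phenol)) ≈ 10
hydride (H⁻): pKₐ(H₂) ≈ 36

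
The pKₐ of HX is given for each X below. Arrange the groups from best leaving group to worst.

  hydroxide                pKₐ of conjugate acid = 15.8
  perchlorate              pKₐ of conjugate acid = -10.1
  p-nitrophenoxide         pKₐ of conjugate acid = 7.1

perchlorate > p-nitrophenoxide > hydroxide

Lower conjugate-acid pKₐ ⇒ weaker base ⇒ better leaving group.
Sorting by the given values: perchlorate (-10.1), p-nitrophenoxide (7.1), hydroxide (15.8).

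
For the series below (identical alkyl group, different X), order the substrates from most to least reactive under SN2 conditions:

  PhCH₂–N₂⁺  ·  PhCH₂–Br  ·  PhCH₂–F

Same R in every case — rank the leaving groups.
Rank by basicity of the departing species: weakest base leaves most easily.
PhCH₂–N₂⁺ loses N₂: no meaningful conjugate acid; N₂ departs as an exceptionally stable neutral molecule
PhCH₂–Br loses Br⁻: pKₐ(HBr) ≈ -9
PhCH₂–F loses F⁻: pKₐ(HF) ≈ 3.2

PhCH₂–N₂⁺ > PhCH₂–Br > PhCH₂–F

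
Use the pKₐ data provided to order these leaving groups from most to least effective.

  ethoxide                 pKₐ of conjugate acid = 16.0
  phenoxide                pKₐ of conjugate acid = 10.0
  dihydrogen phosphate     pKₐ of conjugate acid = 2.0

dihydrogen phosphate > phenoxide > ethoxide

Lower conjugate-acid pKₐ ⇒ weaker base ⇒ better leaving group.
Sorting by the given values: dihydrogen phosphate (2.0), phenoxide (10.0), ethoxide (16.0).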